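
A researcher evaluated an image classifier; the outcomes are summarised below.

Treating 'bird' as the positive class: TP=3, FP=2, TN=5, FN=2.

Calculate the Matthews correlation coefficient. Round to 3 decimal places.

0.314

MCC = (TP·TN − FP·FN) / √((TP+FP)(TP+FN)(TN+FP)(TN+FN))
Numerator = 3·5 − 2·2 = 11
Denominator = √(5·5·7·7) = √1225 = 35.0000
MCC = 11 / 35.0000 = 0.314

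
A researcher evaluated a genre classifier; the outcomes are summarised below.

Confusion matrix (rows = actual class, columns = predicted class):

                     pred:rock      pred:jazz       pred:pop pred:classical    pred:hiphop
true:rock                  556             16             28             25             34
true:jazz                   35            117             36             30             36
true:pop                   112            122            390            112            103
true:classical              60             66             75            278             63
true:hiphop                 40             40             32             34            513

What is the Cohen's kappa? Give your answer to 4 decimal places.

Observed agreement pₒ = trace/N = 1854/2953 = 0.62784
Expected agreement pₑ = Σ (rowᵢ·colᵢ)/N² = (659·803 + 254·361 + 839·561 + 542·479 + 659·749)/2953² = 0.21155
κ = (pₒ − pₑ)/(1 − pₑ) = (0.62784 − 0.21155)/(1 − 0.21155) = 0.5280

0.5280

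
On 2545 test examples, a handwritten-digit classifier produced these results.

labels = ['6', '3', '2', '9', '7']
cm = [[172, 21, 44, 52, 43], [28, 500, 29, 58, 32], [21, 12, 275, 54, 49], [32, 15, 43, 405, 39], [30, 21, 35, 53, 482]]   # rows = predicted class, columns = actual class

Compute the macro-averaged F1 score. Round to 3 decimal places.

Per-class F1 score (2·TP/(2·TP+FP+FN)):
  6: TP=172, FP=21+44+52+43=160, FN=28+21+32+30=111 → 344/615 = 0.5593
  3: TP=500, FP=28+29+58+32=147, FN=21+12+15+21=69 → 1000/1216 = 0.8224
  2: TP=275, FP=21+12+54+49=136, FN=44+29+43+35=151 → 550/837 = 0.6571
  9: TP=405, FP=32+15+43+39=129, FN=52+58+54+53=217 → 810/1156 = 0.7007
  7: TP=482, FP=30+21+35+53=139, FN=43+32+49+39=163 → 964/1266 = 0.7615
Macro-F1 score = mean = (0.5593 + 0.8224 + 0.6571 + 0.7007 + 0.7615) / 5 = 0.700

0.700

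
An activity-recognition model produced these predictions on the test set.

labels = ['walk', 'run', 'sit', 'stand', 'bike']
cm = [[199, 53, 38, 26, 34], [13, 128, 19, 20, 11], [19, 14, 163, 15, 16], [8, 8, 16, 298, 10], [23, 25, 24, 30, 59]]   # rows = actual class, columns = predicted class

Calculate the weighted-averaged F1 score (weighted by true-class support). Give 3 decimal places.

Per-class F1 score (2·TP/(2·TP+FP+FN)):
  walk: TP=199, FP=13+19+8+23=63, FN=53+38+26+34=151 → 398/612 = 0.6503
  run: TP=128, FP=53+14+8+25=100, FN=13+19+20+11=63 → 256/419 = 0.6110
  sit: TP=163, FP=38+19+16+24=97, FN=19+14+15+16=64 → 326/487 = 0.6694
  stand: TP=298, FP=26+20+15+30=91, FN=8+8+16+10=42 → 596/729 = 0.8176
  bike: TP=59, FP=34+11+16+10=71, FN=23+25+24+30=102 → 118/291 = 0.4055
Weighted-F1 score = Σ (supportᵢ/N)·F1 scoreᵢ with N=1269: (350/1269)·0.6503 + (191/1269)·0.6110 + (227/1269)·0.6694 + (340/1269)·0.8176 + (161/1269)·0.4055 = 0.662

0.662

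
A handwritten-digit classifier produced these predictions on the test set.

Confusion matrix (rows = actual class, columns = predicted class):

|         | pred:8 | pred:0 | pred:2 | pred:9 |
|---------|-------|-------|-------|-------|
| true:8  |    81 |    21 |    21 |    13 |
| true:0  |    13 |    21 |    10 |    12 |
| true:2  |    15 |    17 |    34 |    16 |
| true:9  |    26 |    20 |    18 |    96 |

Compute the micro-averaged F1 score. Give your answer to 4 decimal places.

0.5346

Micro-averaging pools counts across classes: ΣTP=232, ΣFP=202, ΣFN=202.
Micro-F1 score = 2·TP/(2·TP+FP+FN) on pooled counts = 0.5346 (equals overall accuracy in single-label multiclass).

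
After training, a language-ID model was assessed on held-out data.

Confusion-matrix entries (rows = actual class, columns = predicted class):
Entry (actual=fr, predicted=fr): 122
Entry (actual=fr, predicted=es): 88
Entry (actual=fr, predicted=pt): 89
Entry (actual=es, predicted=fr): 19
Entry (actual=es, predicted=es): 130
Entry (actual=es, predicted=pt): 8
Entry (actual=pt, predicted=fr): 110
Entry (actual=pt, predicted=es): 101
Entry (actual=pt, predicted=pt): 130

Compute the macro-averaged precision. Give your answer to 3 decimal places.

Per-class precision (TP/(TP+FP)):
  fr: TP=122, FP=19+110=129 → 122/251 = 0.4861
  es: TP=130, FP=88+101=189 → 130/319 = 0.4075
  pt: TP=130, FP=89+8=97 → 130/227 = 0.5727
Macro-precision = mean = (0.4861 + 0.4075 + 0.5727) / 3 = 0.489

0.489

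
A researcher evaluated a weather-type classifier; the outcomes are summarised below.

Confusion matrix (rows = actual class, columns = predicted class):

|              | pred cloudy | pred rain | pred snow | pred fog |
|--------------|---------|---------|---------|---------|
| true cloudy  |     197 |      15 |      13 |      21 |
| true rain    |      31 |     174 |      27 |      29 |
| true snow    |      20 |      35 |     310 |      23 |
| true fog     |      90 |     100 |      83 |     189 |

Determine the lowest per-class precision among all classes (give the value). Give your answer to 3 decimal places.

Per-class precision (TP/(TP+FP)):
  cloudy: TP=197, FP=31+20+90=141 → 197/338 = 0.5828
  rain: TP=174, FP=15+35+100=150 → 174/324 = 0.5370
  snow: TP=310, FP=13+27+83=123 → 310/433 = 0.7159
  fog: TP=189, FP=21+29+23=73 → 189/262 = 0.7214
Lowest is class 'rain' with precision = 0.537.

0.537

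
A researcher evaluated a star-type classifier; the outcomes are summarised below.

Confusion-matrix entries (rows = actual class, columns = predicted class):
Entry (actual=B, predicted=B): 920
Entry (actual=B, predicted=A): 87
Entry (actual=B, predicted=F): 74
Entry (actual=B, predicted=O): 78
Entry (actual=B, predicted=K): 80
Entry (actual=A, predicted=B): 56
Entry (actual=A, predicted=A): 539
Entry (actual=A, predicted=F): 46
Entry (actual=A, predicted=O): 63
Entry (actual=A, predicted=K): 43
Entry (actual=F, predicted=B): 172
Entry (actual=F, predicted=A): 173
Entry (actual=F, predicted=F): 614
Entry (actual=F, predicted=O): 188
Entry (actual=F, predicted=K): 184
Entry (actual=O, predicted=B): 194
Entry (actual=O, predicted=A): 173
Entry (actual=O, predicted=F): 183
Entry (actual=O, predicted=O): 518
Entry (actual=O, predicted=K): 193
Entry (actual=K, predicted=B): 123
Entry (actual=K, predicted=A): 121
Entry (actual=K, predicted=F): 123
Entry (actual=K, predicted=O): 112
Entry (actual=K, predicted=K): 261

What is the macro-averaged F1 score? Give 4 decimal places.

Per-class F1 score (2·TP/(2·TP+FP+FN)):
  B: TP=920, FP=56+172+194+123=545, FN=87+74+78+80=319 → 1840/2704 = 0.68047
  A: TP=539, FP=87+173+173+121=554, FN=56+46+63+43=208 → 1078/1840 = 0.58587
  F: TP=614, FP=74+46+183+123=426, FN=172+173+188+184=717 → 1228/2371 = 0.51792
  O: TP=518, FP=78+63+188+112=441, FN=194+173+183+193=743 → 1036/2220 = 0.46667
  K: TP=261, FP=80+43+184+193=500, FN=123+121+123+112=479 → 522/1501 = 0.34777
Macro-F1 score = mean = (0.68047 + 0.58587 + 0.51792 + 0.46667 + 0.34777) / 5 = 0.5197

0.5197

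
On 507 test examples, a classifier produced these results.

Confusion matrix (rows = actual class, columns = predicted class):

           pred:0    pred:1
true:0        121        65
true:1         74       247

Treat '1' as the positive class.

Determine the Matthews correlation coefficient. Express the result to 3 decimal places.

MCC = (TP·TN − FP·FN) / √((TP+FP)(TP+FN)(TN+FP)(TN+FN))
Numerator = 247·121 − 65·74 = 25077
Denominator = √(312·321·186·195) = √3632513040 = 60270.3330
MCC = 25077 / 60270.3330 = 0.416

0.416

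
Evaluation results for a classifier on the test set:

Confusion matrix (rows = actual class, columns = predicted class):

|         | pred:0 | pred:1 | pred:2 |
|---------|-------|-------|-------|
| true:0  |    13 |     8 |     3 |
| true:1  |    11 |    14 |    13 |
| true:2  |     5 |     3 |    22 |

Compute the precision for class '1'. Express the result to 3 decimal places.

Treat '1' as positive and all other classes as negative.
precision = TP/(TP+FP).
1: TP=14, FP=8+3=11 → 14/25 = 0.5600

0.560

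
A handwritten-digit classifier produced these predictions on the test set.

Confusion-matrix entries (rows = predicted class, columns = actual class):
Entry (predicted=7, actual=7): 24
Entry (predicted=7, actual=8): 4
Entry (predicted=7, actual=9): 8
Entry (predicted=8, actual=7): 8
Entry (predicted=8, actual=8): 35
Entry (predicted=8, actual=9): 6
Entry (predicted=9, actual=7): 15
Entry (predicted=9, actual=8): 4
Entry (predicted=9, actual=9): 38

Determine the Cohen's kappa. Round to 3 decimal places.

0.523

Observed agreement pₒ = trace/N = 97/142 = 0.6831
Expected agreement pₑ = Σ (rowᵢ·colᵢ)/N² = (47·36 + 43·49 + 52·57)/142² = 0.3354
κ = (pₒ − pₑ)/(1 − pₑ) = (0.6831 − 0.3354)/(1 − 0.3354) = 0.523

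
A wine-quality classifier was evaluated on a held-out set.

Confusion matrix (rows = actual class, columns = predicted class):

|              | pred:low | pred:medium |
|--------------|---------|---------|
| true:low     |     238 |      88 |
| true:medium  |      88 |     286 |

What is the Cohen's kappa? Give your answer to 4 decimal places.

Observed agreement pₒ = trace/N = 524/700 = 0.74857
Expected agreement pₑ = Σ (rowᵢ·colᵢ)/N² = (326·326 + 374·374)/700² = 0.50235
κ = (pₒ − pₑ)/(1 − pₑ) = (0.74857 − 0.50235)/(1 − 0.50235) = 0.4948

0.4948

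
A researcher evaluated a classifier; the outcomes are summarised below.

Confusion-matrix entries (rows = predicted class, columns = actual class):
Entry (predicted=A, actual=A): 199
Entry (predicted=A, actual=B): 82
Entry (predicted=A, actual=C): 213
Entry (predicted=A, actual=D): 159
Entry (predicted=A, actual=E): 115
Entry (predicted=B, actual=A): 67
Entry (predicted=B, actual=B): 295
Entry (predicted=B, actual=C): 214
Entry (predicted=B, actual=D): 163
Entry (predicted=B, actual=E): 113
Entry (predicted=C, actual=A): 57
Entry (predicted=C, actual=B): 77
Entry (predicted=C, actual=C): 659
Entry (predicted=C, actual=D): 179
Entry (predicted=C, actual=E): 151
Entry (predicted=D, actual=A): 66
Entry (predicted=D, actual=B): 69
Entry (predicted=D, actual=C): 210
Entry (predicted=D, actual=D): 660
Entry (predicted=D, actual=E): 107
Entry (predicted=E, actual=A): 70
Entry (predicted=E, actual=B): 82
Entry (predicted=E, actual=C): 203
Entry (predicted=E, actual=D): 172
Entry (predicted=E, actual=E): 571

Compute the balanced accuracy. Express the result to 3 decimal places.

0.479

Balanced accuracy = mean of per-class recall.
  A: recall = 199/459 = 0.4336
  B: recall = 295/605 = 0.4876
  C: recall = 659/1499 = 0.4396
  D: recall = 660/1333 = 0.4951
  E: recall = 571/1057 = 0.5402
Mean = (0.4336 + 0.4876 + 0.4396 + 0.4951 + 0.5402) / 5 = 0.479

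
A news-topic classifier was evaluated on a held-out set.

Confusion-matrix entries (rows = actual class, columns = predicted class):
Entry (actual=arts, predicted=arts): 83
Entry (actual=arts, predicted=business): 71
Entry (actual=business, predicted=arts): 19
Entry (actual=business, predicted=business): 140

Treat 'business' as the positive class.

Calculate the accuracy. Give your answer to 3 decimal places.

Accuracy = (TP+TN)/N = (140+83)/313 = 0.712

0.712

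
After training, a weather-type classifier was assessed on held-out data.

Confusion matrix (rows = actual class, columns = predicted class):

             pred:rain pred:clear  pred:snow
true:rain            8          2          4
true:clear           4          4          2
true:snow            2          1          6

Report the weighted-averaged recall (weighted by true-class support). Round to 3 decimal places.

0.545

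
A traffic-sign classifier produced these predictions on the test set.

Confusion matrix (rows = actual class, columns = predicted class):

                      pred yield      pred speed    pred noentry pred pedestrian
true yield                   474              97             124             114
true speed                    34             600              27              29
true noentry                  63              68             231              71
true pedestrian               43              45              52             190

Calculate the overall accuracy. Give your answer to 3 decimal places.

0.661

Accuracy = trace / total = (474+600+231+190=1495) / 2262 = 1495/2262 = 0.661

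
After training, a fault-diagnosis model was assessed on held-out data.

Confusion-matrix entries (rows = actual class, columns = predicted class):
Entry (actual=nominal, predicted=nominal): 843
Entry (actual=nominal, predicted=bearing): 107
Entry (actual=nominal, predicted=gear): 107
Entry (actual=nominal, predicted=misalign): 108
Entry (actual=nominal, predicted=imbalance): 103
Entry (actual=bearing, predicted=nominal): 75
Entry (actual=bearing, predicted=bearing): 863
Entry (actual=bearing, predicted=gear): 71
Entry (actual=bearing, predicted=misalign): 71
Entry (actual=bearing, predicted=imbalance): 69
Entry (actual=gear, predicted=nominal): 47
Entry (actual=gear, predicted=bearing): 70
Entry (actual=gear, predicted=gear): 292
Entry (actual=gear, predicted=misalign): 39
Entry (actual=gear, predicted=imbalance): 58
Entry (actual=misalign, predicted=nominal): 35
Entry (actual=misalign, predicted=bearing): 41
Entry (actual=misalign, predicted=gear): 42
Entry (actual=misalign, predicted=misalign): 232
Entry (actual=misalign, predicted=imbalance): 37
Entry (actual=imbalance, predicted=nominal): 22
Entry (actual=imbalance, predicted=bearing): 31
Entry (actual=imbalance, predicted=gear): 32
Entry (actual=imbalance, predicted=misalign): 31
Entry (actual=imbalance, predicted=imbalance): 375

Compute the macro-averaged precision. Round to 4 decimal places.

Per-class precision (TP/(TP+FP)):
  nominal: TP=843, FP=75+47+35+22=179 → 843/1022 = 0.82485
  bearing: TP=863, FP=107+70+41+31=249 → 863/1112 = 0.77608
  gear: TP=292, FP=107+71+42+32=252 → 292/544 = 0.53676
  misalign: TP=232, FP=108+71+39+31=249 → 232/481 = 0.48233
  imbalance: TP=375, FP=103+69+58+37=267 → 375/642 = 0.58411
Macro-precision = mean = (0.82485 + 0.77608 + 0.53676 + 0.48233 + 0.58411) / 5 = 0.6408

0.6408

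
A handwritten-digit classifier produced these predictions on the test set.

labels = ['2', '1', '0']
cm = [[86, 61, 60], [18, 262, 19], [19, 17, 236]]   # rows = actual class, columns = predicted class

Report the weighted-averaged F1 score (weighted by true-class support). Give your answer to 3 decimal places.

Per-class F1 score (2·TP/(2·TP+FP+FN)):
  2: TP=86, FP=18+19=37, FN=61+60=121 → 172/330 = 0.5212
  1: TP=262, FP=61+17=78, FN=18+19=37 → 524/639 = 0.8200
  0: TP=236, FP=60+19=79, FN=19+17=36 → 472/587 = 0.8041
Weighted-F1 score = Σ (supportᵢ/N)·F1 scoreᵢ with N=778: (207/778)·0.5212 + (299/778)·0.8200 + (272/778)·0.8041 = 0.735

0.735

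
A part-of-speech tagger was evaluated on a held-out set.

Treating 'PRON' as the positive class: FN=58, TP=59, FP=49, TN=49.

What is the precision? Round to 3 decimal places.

0.546

Precision = TP/(TP+FP) = 59/(59+49) = 59/108 = 0.546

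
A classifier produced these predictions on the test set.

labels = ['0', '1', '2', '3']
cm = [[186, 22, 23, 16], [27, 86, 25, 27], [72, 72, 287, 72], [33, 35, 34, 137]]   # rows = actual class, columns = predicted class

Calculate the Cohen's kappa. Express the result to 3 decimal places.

0.456

Observed agreement pₒ = trace/N = 696/1154 = 0.6031
Expected agreement pₑ = Σ (rowᵢ·colᵢ)/N² = (247·318 + 165·215 + 503·369 + 239·252)/1154² = 0.2702
κ = (pₒ − pₑ)/(1 − pₑ) = (0.6031 − 0.2702)/(1 − 0.2702) = 0.456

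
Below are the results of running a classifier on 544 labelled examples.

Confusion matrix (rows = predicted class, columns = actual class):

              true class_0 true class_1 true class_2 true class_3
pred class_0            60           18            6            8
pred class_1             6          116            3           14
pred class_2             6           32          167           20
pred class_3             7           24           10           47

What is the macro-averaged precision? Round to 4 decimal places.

0.6908

Per-class precision (TP/(TP+FP)):
  class_0: TP=60, FP=18+6+8=32 → 60/92 = 0.65217
  class_1: TP=116, FP=6+3+14=23 → 116/139 = 0.83453
  class_2: TP=167, FP=6+32+20=58 → 167/225 = 0.74222
  class_3: TP=47, FP=7+24+10=41 → 47/88 = 0.53409
Macro-precision = mean = (0.65217 + 0.83453 + 0.74222 + 0.53409) / 4 = 0.6908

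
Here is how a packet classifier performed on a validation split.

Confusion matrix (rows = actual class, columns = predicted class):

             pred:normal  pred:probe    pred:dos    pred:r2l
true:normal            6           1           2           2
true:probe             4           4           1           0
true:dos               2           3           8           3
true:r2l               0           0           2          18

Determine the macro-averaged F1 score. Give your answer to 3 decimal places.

0.595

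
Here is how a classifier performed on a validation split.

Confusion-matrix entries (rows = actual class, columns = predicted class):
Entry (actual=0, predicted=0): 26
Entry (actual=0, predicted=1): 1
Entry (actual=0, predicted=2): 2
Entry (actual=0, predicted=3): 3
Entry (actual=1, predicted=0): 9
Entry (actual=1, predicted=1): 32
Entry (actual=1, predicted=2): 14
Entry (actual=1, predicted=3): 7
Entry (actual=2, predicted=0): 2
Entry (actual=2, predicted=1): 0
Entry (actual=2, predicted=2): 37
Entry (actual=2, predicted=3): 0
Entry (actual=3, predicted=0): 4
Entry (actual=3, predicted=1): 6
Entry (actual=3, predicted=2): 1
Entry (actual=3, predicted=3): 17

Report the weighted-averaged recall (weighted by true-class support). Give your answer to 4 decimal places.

0.6957

Per-class recall (TP/(TP+FN)):
  0: TP=26, FN=1+2+3=6 → 26/32 = 0.81250
  1: TP=32, FN=9+14+7=30 → 32/62 = 0.51613
  2: TP=37, FN=2+0+0=2 → 37/39 = 0.94872
  3: TP=17, FN=4+6+1=11 → 17/28 = 0.60714
Weighted-recall = Σ (supportᵢ/N)·recallᵢ with N=161: (32/161)·0.81250 + (62/161)·0.51613 + (39/161)·0.94872 + (28/161)·0.60714 = 0.6957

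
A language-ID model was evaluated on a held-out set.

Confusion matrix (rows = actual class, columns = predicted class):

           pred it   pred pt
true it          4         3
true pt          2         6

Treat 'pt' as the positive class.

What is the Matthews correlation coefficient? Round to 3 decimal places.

MCC = (TP·TN − FP·FN) / √((TP+FP)(TP+FN)(TN+FP)(TN+FN))
Numerator = 6·4 − 3·2 = 18
Denominator = √(9·8·7·6) = √3024 = 54.9909
MCC = 18 / 54.9909 = 0.327

0.327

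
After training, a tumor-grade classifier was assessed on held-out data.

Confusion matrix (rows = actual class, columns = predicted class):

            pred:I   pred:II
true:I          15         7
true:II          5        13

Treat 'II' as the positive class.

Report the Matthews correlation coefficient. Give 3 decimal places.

MCC = (TP·TN − FP·FN) / √((TP+FP)(TP+FN)(TN+FP)(TN+FN))
Numerator = 13·15 − 7·5 = 160
Denominator = √(20·18·22·20) = √158400 = 397.9950
MCC = 160 / 397.9950 = 0.402

0.402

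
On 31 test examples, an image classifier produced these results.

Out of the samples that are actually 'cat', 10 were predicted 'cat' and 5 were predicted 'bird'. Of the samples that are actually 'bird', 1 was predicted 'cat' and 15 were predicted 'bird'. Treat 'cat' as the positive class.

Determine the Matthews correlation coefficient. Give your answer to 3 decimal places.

MCC = (TP·TN − FP·FN) / √((TP+FP)(TP+FN)(TN+FP)(TN+FN))
Numerator = 10·15 − 1·5 = 145
Denominator = √(11·15·16·20) = √52800 = 229.7825
MCC = 145 / 229.7825 = 0.631

0.631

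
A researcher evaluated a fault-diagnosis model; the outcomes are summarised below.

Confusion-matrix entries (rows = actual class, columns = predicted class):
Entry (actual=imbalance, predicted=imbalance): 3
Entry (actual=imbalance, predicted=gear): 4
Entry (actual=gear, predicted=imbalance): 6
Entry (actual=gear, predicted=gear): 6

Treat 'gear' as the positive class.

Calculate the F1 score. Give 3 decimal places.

0.545

Precision = TP/(TP+FP) = 6/10 = 0.6000
Recall = TP/(TP+FN) = 6/12 = 0.5000
F1 = 2·TP/(2·TP+FP+FN) = 12/22 = 0.545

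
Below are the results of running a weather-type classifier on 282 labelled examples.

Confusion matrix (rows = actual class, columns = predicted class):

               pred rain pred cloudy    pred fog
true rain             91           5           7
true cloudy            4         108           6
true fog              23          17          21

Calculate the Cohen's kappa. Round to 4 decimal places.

Observed agreement pₒ = trace/N = 220/282 = 0.78014
Expected agreement pₑ = Σ (rowᵢ·colᵢ)/N² = (103·118 + 118·130 + 61·34)/282² = 0.37181
κ = (pₒ − pₑ)/(1 − pₑ) = (0.78014 − 0.37181)/(1 − 0.37181) = 0.6500

0.6500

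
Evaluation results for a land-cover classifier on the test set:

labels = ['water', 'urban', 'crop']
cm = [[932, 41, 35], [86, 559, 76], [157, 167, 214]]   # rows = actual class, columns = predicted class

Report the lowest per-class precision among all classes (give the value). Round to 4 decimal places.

Per-class precision (TP/(TP+FP)):
  water: TP=932, FP=86+157=243 → 932/1175 = 0.79319
  urban: TP=559, FP=41+167=208 → 559/767 = 0.72881
  crop: TP=214, FP=35+76=111 → 214/325 = 0.65846
Lowest is class 'crop' with precision = 0.6585.

0.6585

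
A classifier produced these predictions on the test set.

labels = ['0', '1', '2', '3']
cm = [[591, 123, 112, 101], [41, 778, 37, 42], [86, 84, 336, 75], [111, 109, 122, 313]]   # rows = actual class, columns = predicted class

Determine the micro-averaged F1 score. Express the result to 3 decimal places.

0.659

Micro-averaging pools counts across classes: ΣTP=2018, ΣFP=1043, ΣFN=1043.
Micro-F1 score = 2·TP/(2·TP+FP+FN) on pooled counts = 0.659 (equals overall accuracy in single-label multiclass).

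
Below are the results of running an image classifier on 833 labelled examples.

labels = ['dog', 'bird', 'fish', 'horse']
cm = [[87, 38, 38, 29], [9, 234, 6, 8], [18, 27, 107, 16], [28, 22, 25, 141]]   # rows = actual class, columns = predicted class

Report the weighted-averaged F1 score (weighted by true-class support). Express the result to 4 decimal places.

Per-class F1 score (2·TP/(2·TP+FP+FN)):
  dog: TP=87, FP=9+18+28=55, FN=38+38+29=105 → 174/334 = 0.52096
  bird: TP=234, FP=38+27+22=87, FN=9+6+8=23 → 468/578 = 0.80969
  fish: TP=107, FP=38+6+25=69, FN=18+27+16=61 → 214/344 = 0.62209
  horse: TP=141, FP=29+8+16=53, FN=28+22+25=75 → 282/410 = 0.68780
Weighted-F1 score = Σ (supportᵢ/N)·F1 scoreᵢ with N=833: (192/833)·0.52096 + (257/833)·0.80969 + (168/833)·0.62209 + (216/833)·0.68780 = 0.6737

0.6737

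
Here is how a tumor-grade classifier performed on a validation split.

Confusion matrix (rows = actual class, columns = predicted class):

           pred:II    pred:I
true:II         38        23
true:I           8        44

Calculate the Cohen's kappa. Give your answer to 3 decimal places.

Observed agreement pₒ = trace/N = 82/113 = 0.7257
Expected agreement pₑ = Σ (rowᵢ·colᵢ)/N² = (61·46 + 52·67)/113² = 0.4926
κ = (pₒ − pₑ)/(1 − pₑ) = (0.7257 − 0.4926)/(1 − 0.4926) = 0.459

0.459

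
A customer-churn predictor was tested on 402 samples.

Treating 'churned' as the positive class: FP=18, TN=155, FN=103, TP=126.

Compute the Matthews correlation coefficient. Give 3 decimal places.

0.461

MCC = (TP·TN − FP·FN) / √((TP+FP)(TP+FN)(TN+FP)(TN+FN))
Numerator = 126·155 − 18·103 = 17676
Denominator = √(144·229·173·258) = √1471850784 = 38364.7075
MCC = 17676 / 38364.7075 = 0.461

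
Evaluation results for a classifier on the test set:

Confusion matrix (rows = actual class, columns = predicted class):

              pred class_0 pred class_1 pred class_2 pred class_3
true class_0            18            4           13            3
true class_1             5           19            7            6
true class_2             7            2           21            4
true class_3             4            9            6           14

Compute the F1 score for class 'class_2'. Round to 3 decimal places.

Take TP from the diagonal, FP from the rest of the 'class_2' prediction marginal, FN from the rest of the 'class_2' actual marginal.
F1 score = 2·TP/(2·TP+FP+FN).
class_2: TP=21, FP=13+7+6=26, FN=7+2+4=13 → 42/81 = 0.5185

0.519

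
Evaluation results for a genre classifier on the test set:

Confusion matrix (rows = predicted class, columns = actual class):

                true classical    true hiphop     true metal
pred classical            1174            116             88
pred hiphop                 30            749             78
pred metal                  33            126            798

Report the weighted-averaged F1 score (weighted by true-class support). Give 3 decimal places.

0.851

Per-class F1 score (2·TP/(2·TP+FP+FN)):
  classical: TP=1174, FP=116+88=204, FN=30+33=63 → 2348/2615 = 0.8979
  hiphop: TP=749, FP=30+78=108, FN=116+126=242 → 1498/1848 = 0.8106
  metal: TP=798, FP=33+126=159, FN=88+78=166 → 1596/1921 = 0.8308
Weighted-F1 score = Σ (supportᵢ/N)·F1 scoreᵢ with N=3192: (1237/3192)·0.8979 + (991/3192)·0.8106 + (964/3192)·0.8308 = 0.851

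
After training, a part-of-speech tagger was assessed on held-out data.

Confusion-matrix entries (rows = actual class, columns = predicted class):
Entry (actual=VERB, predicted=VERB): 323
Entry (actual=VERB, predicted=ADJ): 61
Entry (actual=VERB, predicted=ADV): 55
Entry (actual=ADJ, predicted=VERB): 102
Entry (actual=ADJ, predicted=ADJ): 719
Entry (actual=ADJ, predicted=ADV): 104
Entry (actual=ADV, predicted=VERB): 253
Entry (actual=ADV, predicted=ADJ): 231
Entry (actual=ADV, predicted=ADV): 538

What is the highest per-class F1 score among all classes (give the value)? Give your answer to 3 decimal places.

0.743

Per-class F1 score (2·TP/(2·TP+FP+FN)):
  VERB: TP=323, FP=102+253=355, FN=61+55=116 → 646/1117 = 0.5783
  ADJ: TP=719, FP=61+231=292, FN=102+104=206 → 1438/1936 = 0.7428
  ADV: TP=538, FP=55+104=159, FN=253+231=484 → 1076/1719 = 0.6259
Highest is class 'ADJ' with F1 score = 0.743.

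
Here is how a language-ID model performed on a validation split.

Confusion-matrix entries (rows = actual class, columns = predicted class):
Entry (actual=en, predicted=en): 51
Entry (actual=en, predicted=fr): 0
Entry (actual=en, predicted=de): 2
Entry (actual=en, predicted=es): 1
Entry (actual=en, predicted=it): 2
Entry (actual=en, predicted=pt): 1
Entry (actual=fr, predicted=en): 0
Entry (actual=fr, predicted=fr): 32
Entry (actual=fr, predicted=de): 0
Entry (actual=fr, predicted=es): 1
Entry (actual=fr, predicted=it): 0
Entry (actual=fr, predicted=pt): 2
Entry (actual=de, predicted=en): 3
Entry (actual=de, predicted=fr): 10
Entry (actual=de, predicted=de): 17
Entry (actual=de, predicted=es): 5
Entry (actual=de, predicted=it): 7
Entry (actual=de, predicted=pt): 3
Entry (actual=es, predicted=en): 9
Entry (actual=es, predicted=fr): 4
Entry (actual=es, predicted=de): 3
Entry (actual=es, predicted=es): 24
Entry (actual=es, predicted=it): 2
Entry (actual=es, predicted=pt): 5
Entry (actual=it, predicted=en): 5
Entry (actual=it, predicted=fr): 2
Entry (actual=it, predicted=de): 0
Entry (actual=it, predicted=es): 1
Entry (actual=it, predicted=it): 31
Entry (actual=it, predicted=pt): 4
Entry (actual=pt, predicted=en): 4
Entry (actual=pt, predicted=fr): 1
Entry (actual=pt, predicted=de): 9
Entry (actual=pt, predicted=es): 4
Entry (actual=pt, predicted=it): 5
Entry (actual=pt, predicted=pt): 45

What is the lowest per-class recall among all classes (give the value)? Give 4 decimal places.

Per-class recall (TP/(TP+FN)):
  en: TP=51, FN=0+2+1+2+1=6 → 51/57 = 0.89474
  fr: TP=32, FN=0+0+1+0+2=3 → 32/35 = 0.91429
  de: TP=17, FN=3+10+5+7+3=28 → 17/45 = 0.37778
  es: TP=24, FN=9+4+3+2+5=23 → 24/47 = 0.51064
  it: TP=31, FN=5+2+0+1+4=12 → 31/43 = 0.72093
  pt: TP=45, FN=4+1+9+4+5=23 → 45/68 = 0.66176
Lowest is class 'de' with recall = 0.3778.

0.3778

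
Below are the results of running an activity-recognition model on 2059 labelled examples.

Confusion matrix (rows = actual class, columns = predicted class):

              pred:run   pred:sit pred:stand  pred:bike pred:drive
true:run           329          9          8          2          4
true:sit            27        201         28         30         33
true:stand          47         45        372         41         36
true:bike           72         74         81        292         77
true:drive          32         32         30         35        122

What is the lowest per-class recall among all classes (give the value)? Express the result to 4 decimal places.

0.4861

Per-class recall (TP/(TP+FN)):
  run: TP=329, FN=9+8+2+4=23 → 329/352 = 0.93466
  sit: TP=201, FN=27+28+30+33=118 → 201/319 = 0.63009
  stand: TP=372, FN=47+45+41+36=169 → 372/541 = 0.68762
  bike: TP=292, FN=72+74+81+77=304 → 292/596 = 0.48993
  drive: TP=122, FN=32+32+30+35=129 → 122/251 = 0.48606
Lowest is class 'drive' with recall = 0.4861.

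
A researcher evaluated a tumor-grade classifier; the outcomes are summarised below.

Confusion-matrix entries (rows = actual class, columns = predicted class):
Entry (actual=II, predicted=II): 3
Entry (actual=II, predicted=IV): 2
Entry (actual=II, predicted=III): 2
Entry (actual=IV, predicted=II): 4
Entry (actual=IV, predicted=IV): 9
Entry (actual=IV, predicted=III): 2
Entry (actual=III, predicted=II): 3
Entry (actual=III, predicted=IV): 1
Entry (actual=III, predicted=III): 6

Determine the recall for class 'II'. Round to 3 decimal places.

Take TP from the diagonal, FP from the rest of the 'II' prediction marginal, FN from the rest of the 'II' actual marginal.
recall = TP/(TP+FN).
II: TP=3, FN=2+2=4 → 3/7 = 0.4286

0.429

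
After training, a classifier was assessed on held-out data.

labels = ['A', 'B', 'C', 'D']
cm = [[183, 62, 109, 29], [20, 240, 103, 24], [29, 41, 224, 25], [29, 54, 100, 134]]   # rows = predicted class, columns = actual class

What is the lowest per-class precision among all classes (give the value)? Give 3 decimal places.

Per-class precision (TP/(TP+FP)):
  A: TP=183, FP=62+109+29=200 → 183/383 = 0.4778
  B: TP=240, FP=20+103+24=147 → 240/387 = 0.6202
  C: TP=224, FP=29+41+25=95 → 224/319 = 0.7022
  D: TP=134, FP=29+54+100=183 → 134/317 = 0.4227
Lowest is class 'D' with precision = 0.423.

0.423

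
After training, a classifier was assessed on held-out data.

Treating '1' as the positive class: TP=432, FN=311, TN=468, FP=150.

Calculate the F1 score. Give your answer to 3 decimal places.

Precision = TP/(TP+FP) = 432/582 = 0.7423
Recall = TP/(TP+FN) = 432/743 = 0.5814
F1 = 2·TP/(2·TP+FP+FN) = 864/1325 = 0.652

0.652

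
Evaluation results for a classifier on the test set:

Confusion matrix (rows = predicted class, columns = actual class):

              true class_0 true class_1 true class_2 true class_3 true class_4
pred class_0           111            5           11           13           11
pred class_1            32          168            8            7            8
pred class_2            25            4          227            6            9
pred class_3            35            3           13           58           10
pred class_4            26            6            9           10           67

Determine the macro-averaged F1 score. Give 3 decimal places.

0.679

Per-class F1 score (2·TP/(2·TP+FP+FN)):
  class_0: TP=111, FP=5+11+13+11=40, FN=32+25+35+26=118 → 222/380 = 0.5842
  class_1: TP=168, FP=32+8+7+8=55, FN=5+4+3+6=18 → 336/409 = 0.8215
  class_2: TP=227, FP=25+4+6+9=44, FN=11+8+13+9=41 → 454/539 = 0.8423
  class_3: TP=58, FP=35+3+13+10=61, FN=13+7+6+10=36 → 116/213 = 0.5446
  class_4: TP=67, FP=26+6+9+10=51, FN=11+8+9+10=38 → 134/223 = 0.6009
Macro-F1 score = mean = (0.5842 + 0.8215 + 0.8423 + 0.5446 + 0.6009) / 5 = 0.679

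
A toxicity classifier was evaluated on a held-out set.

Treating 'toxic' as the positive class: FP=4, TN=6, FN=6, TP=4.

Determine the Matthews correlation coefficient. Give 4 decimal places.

MCC = (TP·TN − FP·FN) / √((TP+FP)(TP+FN)(TN+FP)(TN+FN))
Numerator = 4·6 − 4·6 = 0
Denominator = √(8·10·10·12) = √9600 = 97.9796
MCC = 0 / 97.9796 = 0.0000

0.0000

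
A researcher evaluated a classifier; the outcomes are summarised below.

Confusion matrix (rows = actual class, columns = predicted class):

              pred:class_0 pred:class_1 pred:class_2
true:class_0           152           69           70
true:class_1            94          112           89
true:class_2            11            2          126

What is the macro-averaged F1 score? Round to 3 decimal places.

Per-class F1 score (2·TP/(2·TP+FP+FN)):
  class_0: TP=152, FP=94+11=105, FN=69+70=139 → 304/548 = 0.5547
  class_1: TP=112, FP=69+2=71, FN=94+89=183 → 224/478 = 0.4686
  class_2: TP=126, FP=70+89=159, FN=11+2=13 → 252/424 = 0.5943
Macro-F1 score = mean = (0.5547 + 0.4686 + 0.5943) / 3 = 0.539

0.539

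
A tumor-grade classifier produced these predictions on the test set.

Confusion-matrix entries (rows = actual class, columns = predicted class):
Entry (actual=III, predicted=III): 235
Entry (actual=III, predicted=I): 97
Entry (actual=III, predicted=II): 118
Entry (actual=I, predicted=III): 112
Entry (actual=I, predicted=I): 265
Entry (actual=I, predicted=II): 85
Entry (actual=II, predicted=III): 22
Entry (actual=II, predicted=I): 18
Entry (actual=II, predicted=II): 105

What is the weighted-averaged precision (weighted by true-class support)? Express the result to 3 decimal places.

0.623

Per-class precision (TP/(TP+FP)):
  III: TP=235, FP=112+22=134 → 235/369 = 0.6369
  I: TP=265, FP=97+18=115 → 265/380 = 0.6974
  II: TP=105, FP=118+85=203 → 105/308 = 0.3409
Weighted-precision = Σ (supportᵢ/N)·precisionᵢ with N=1057: (450/1057)·0.6369 + (462/1057)·0.6974 + (145/1057)·0.3409 = 0.623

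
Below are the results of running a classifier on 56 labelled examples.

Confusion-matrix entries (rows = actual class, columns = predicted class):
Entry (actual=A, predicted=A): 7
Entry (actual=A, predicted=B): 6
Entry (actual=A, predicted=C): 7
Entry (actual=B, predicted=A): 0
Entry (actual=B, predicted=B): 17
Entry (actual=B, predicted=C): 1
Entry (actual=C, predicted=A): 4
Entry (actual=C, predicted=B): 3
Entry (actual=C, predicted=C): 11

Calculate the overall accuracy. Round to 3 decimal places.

Accuracy = trace / total = (7+17+11=35) / 56 = 35/56 = 0.625

0.625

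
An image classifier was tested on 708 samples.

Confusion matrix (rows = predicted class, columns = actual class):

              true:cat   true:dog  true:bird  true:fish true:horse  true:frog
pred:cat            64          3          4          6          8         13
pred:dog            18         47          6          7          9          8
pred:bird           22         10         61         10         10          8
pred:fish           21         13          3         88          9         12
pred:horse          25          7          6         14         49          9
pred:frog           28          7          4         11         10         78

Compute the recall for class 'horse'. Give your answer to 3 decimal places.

0.516

recall = TP/(TP+FN).
horse: TP=49, FN=8+9+10+9+10=46 → 49/95 = 0.5158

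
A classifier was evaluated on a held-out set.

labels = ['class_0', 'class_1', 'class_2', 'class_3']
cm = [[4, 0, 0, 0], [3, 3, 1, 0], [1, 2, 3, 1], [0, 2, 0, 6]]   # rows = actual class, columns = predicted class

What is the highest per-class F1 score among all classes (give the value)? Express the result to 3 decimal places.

0.800

Per-class F1 score (2·TP/(2·TP+FP+FN)):
  class_0: TP=4, FP=3+1+0=4, FN=0+0+0=0 → 8/12 = 0.6667
  class_1: TP=3, FP=0+2+2=4, FN=3+1+0=4 → 6/14 = 0.4286
  class_2: TP=3, FP=0+1+0=1, FN=1+2+1=4 → 6/11 = 0.5455
  class_3: TP=6, FP=0+0+1=1, FN=0+2+0=2 → 12/15 = 0.8000
Highest is class 'class_3' with F1 score = 0.800.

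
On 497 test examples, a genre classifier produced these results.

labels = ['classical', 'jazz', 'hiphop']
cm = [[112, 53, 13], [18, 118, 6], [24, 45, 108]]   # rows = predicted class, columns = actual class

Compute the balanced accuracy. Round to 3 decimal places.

Balanced accuracy = mean of per-class recall.
  classical: recall = 112/154 = 0.7273
  jazz: recall = 118/216 = 0.5463
  hiphop: recall = 108/127 = 0.8504
Mean = (0.7273 + 0.5463 + 0.8504) / 3 = 0.708

0.708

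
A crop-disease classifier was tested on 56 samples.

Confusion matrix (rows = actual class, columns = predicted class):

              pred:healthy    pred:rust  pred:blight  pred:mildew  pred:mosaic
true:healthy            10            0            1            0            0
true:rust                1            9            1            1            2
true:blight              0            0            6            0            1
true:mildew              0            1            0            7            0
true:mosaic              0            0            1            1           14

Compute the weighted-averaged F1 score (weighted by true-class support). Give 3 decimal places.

0.820

Per-class F1 score (2·TP/(2·TP+FP+FN)):
  healthy: TP=10, FP=1+0+0+0=1, FN=0+1+0+0=1 → 20/22 = 0.9091
  rust: TP=9, FP=0+0+1+0=1, FN=1+1+1+2=5 → 18/24 = 0.7500
  blight: TP=6, FP=1+1+0+1=3, FN=0+0+0+1=1 → 12/16 = 0.7500
  mildew: TP=7, FP=0+1+0+1=2, FN=0+1+0+0=1 → 14/17 = 0.8235
  mosaic: TP=14, FP=0+2+1+0=3, FN=0+0+1+1=2 → 28/33 = 0.8485
Weighted-F1 score = Σ (supportᵢ/N)·F1 scoreᵢ with N=56: (11/56)·0.9091 + (14/56)·0.7500 + (7/56)·0.7500 + (8/56)·0.8235 + (16/56)·0.8485 = 0.820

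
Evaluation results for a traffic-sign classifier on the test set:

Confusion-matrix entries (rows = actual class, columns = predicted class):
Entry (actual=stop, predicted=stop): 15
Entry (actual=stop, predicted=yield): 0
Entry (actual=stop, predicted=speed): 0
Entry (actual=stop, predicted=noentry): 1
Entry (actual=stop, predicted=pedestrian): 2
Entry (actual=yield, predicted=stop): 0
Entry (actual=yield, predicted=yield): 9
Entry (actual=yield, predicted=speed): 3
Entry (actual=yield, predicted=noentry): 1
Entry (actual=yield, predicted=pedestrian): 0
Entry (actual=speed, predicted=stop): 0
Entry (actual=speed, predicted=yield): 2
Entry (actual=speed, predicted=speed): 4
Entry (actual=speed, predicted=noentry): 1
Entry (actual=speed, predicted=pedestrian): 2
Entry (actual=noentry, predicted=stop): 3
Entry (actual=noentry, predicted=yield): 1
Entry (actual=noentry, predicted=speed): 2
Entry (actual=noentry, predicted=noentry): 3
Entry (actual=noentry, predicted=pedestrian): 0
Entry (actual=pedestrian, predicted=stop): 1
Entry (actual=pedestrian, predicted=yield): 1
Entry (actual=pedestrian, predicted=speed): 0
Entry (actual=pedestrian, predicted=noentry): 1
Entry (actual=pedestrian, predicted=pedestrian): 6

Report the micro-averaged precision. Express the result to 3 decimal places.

0.638

Micro-averaging pools counts across classes: ΣTP=37, ΣFP=21, ΣFN=21.
Micro-precision = TP/(TP+FP) on pooled counts = 0.638 (equals overall accuracy in single-label multiclass).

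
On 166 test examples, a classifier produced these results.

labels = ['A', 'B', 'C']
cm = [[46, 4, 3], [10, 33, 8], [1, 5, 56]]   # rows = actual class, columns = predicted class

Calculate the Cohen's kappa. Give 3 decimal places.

Observed agreement pₒ = trace/N = 135/166 = 0.8133
Expected agreement pₑ = Σ (rowᵢ·colᵢ)/N² = (53·57 + 51·42 + 62·67)/166² = 0.3381
κ = (pₒ − pₑ)/(1 − pₑ) = (0.8133 − 0.3381)/(1 − 0.3381) = 0.718

0.718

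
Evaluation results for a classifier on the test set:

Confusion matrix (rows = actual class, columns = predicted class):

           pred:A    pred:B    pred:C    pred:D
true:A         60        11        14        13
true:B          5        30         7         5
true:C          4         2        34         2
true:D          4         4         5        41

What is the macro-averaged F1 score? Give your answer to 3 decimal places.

0.680

Per-class F1 score (2·TP/(2·TP+FP+FN)):
  A: TP=60, FP=5+4+4=13, FN=11+14+13=38 → 120/171 = 0.7018
  B: TP=30, FP=11+2+4=17, FN=5+7+5=17 → 60/94 = 0.6383
  C: TP=34, FP=14+7+5=26, FN=4+2+2=8 → 68/102 = 0.6667
  D: TP=41, FP=13+5+2=20, FN=4+4+5=13 → 82/115 = 0.7130
Macro-F1 score = mean = (0.7018 + 0.6383 + 0.6667 + 0.7130) / 4 = 0.680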